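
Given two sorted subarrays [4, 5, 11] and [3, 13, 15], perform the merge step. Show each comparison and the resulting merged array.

Merging process:

Compare 4 vs 3: take 3 from right. Merged: [3]
Compare 4 vs 13: take 4 from left. Merged: [3, 4]
Compare 5 vs 13: take 5 from left. Merged: [3, 4, 5]
Compare 11 vs 13: take 11 from left. Merged: [3, 4, 5, 11]
Append remaining from right: [13, 15]. Merged: [3, 4, 5, 11, 13, 15]

Final merged array: [3, 4, 5, 11, 13, 15]
Total comparisons: 4

The merged array is [3, 4, 5, 11, 13, 15], requiring 4 comparisons. The merge step runs in O(n) time where n is the total number of elements.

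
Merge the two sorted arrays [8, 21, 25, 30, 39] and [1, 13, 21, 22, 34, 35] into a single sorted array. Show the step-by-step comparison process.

Merging process:

Compare 8 vs 1: take 1 from right. Merged: [1]
Compare 8 vs 13: take 8 from left. Merged: [1, 8]
Compare 21 vs 13: take 13 from right. Merged: [1, 8, 13]
Compare 21 vs 21: take 21 from left. Merged: [1, 8, 13, 21]
Compare 25 vs 21: take 21 from right. Merged: [1, 8, 13, 21, 21]
Compare 25 vs 22: take 22 from right. Merged: [1, 8, 13, 21, 21, 22]
Compare 25 vs 34: take 25 from left. Merged: [1, 8, 13, 21, 21, 22, 25]
Compare 30 vs 34: take 30 from left. Merged: [1, 8, 13, 21, 21, 22, 25, 30]
Compare 39 vs 34: take 34 from right. Merged: [1, 8, 13, 21, 21, 22, 25, 30, 34]
Compare 39 vs 35: take 35 from right. Merged: [1, 8, 13, 21, 21, 22, 25, 30, 34, 35]
Append remaining from left: [39]. Merged: [1, 8, 13, 21, 21, 22, 25, 30, 34, 35, 39]

Final merged array: [1, 8, 13, 21, 21, 22, 25, 30, 34, 35, 39]
Total comparisons: 10

The merged array is [1, 8, 13, 21, 21, 22, 25, 30, 34, 35, 39], requiring 10 comparisons. The merge step runs in O(n) time where n is the total number of elements.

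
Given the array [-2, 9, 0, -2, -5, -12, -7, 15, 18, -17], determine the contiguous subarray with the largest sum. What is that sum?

Using Kadane's algorithm on [-2, 9, 0, -2, -5, -12, -7, 15, 18, -17]:

Scanning through the array:
Position 1 (value 9): max_ending_here = 9, max_so_far = 9
Position 2 (value 0): max_ending_here = 9, max_so_far = 9
Position 3 (value -2): max_ending_here = 7, max_so_far = 9
Position 4 (value -5): max_ending_here = 2, max_so_far = 9
Position 5 (value -12): max_ending_here = -10, max_so_far = 9
Position 6 (value -7): max_ending_here = -7, max_so_far = 9
Position 7 (value 15): max_ending_here = 15, max_so_far = 15
Position 8 (value 18): max_ending_here = 33, max_so_far = 33
Position 9 (value -17): max_ending_here = 16, max_so_far = 33

Maximum subarray: [15, 18]
Maximum sum: 33

The maximum subarray is [15, 18] with sum 33. This subarray runs from index 7 to index 8.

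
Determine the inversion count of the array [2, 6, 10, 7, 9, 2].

Finding inversions in [2, 6, 10, 7, 9, 2]:

(1, 5): arr[1]=6 > arr[5]=2
(2, 3): arr[2]=10 > arr[3]=7
(2, 4): arr[2]=10 > arr[4]=9
(2, 5): arr[2]=10 > arr[5]=2
(3, 5): arr[3]=7 > arr[5]=2
(4, 5): arr[4]=9 > arr[5]=2

Total inversions: 6

The array has 6 inversion(s): (1,5), (2,3), (2,4), (2,5), (3,5), (4,5). Each pair (i,j) satisfies i < j and arr[i] > arr[j].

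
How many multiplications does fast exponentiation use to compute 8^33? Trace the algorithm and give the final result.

Computing 8^33 by squaring (build up from 8^1; each line after the first costs one multiplication):

8^1 = 8
8^2 = (8^1)^2 = 8^2 = 64
8^4 = (8^2)^2 = 64^2 = 4096
8^8 = (8^4)^2 = 4096^2 = 16777216
8^16 = (8^8)^2 = 16777216^2 = 281474976710656
8^32 = (8^16)^2 = 281474976710656^2 = 79228162514264337593543950336
8^33 = 8 * 8^32 = 8 * 79228162514264337593543950336 = 633825300114114700748351602688

Result: 633825300114114700748351602688
Multiplications needed: 6 (6 lines after 8^1)

8^33 = 633825300114114700748351602688. Using exponentiation by squaring, this requires 6 multiplications. The key idea: if the exponent is even, square the half-power; if odd, multiply by the base once.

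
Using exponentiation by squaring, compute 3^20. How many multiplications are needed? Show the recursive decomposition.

Computing 3^20 by squaring (build up from 3^1; each line after the first costs one multiplication):

3^1 = 3
3^2 = (3^1)^2 = 3^2 = 9
3^4 = (3^2)^2 = 9^2 = 81
3^5 = 3 * 3^4 = 3 * 81 = 243
3^10 = (3^5)^2 = 243^2 = 59049
3^20 = (3^10)^2 = 59049^2 = 3486784401

Result: 3486784401
Multiplications needed: 5 (5 lines after 3^1)

3^20 = 3486784401. Using exponentiation by squaring, this requires 5 multiplications. The key idea: if the exponent is even, square the half-power; if odd, multiply by the base once.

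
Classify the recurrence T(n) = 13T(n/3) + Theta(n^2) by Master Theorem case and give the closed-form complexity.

Master Theorem for T(n) = 13T(n/3) + O(n^2):

a = 13, b = 3, c = 2
log_b(a) = log_3(13) = 2.3347

Case 1: c = 2 < log_3(13) = 2.3347
T(n) = O(n^(log_3 13))

For T(n) = 13T(n/3) + O(n^2): log_3(13) = 2.3347. This is Case 1 of the Master Theorem (c < log_b(a), work dominated by leaves), giving O(n^(log_3 13)).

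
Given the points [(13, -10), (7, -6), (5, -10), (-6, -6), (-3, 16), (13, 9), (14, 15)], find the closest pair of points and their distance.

Computing all pairwise distances among 7 points:

d((13, -10), (7, -6)) = 7.2111
d((13, -10), (5, -10)) = 8.0
d((13, -10), (-6, -6)) = 19.4165
d((13, -10), (-3, 16)) = 30.5287
d((13, -10), (13, 9)) = 19.0
d((13, -10), (14, 15)) = 25.02
d((7, -6), (5, -10)) = 4.4721 <-- minimum
d((7, -6), (-6, -6)) = 13.0
d((7, -6), (-3, 16)) = 24.1661
d((7, -6), (13, 9)) = 16.1555
d((7, -6), (14, 15)) = 22.1359
d((5, -10), (-6, -6)) = 11.7047
d((5, -10), (-3, 16)) = 27.2029
d((5, -10), (13, 9)) = 20.6155
d((5, -10), (14, 15)) = 26.5707
d((-6, -6), (-3, 16)) = 22.2036
d((-6, -6), (13, 9)) = 24.2074
d((-6, -6), (14, 15)) = 29.0
d((-3, 16), (13, 9)) = 17.4642
d((-3, 16), (14, 15)) = 17.0294
d((13, 9), (14, 15)) = 6.0828

Closest pair: (7, -6) and (5, -10) with distance 4.4721

The closest pair is (7, -6) and (5, -10) with Euclidean distance 4.4721. For 7 points, brute-force pairwise comparison is shown above. For large n, the divide-and-conquer algorithm (sort by x, recurse on halves, check the dividing strip) achieves O(n log n).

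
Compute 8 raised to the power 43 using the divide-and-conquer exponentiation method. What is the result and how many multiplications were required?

Computing 8^43 by squaring (build up from 8^1; each line after the first costs one multiplication):

8^1 = 8
8^2 = (8^1)^2 = 8^2 = 64
8^4 = (8^2)^2 = 64^2 = 4096
8^5 = 8 * 8^4 = 8 * 4096 = 32768
8^10 = (8^5)^2 = 32768^2 = 1073741824
8^20 = (8^10)^2 = 1073741824^2 = 1152921504606846976
8^21 = 8 * 8^20 = 8 * 1152921504606846976 = 9223372036854775808
8^42 = (8^21)^2 = 9223372036854775808^2 = 85070591730234615865843651857942052864
8^43 = 8 * 8^42 = 8 * 85070591730234615865843651857942052864 = 680564733841876926926749214863536422912

Result: 680564733841876926926749214863536422912
Multiplications needed: 8 (8 lines after 8^1)

8^43 = 680564733841876926926749214863536422912. Using exponentiation by squaring, this requires 8 multiplications. The key idea: if the exponent is even, square the half-power; if odd, multiply by the base once.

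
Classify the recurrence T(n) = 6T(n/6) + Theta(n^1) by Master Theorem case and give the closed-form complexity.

Master Theorem for T(n) = 6T(n/6) + O(n^1):

a = 6, b = 6, c = 1
log_b(a) = log_6(6) = 1.0000

Case 2: c = 1 = log_6(6) = 1.0000
T(n) = O(n^1 log n) = O(n log n)

For T(n) = 6T(n/6) + O(n^1): log_6(6) = 1.0000. This is Case 2 of the Master Theorem (c = log_b(a), equal work at all levels), giving O(n log n).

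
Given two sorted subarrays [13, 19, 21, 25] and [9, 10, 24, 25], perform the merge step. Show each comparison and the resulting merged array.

Merging process:

Compare 13 vs 9: take 9 from right. Merged: [9]
Compare 13 vs 10: take 10 from right. Merged: [9, 10]
Compare 13 vs 24: take 13 from left. Merged: [9, 10, 13]
Compare 19 vs 24: take 19 from left. Merged: [9, 10, 13, 19]
Compare 21 vs 24: take 21 from left. Merged: [9, 10, 13, 19, 21]
Compare 25 vs 24: take 24 from right. Merged: [9, 10, 13, 19, 21, 24]
Compare 25 vs 25: take 25 from left. Merged: [9, 10, 13, 19, 21, 24, 25]
Append remaining from right: [25]. Merged: [9, 10, 13, 19, 21, 24, 25, 25]

Final merged array: [9, 10, 13, 19, 21, 24, 25, 25]
Total comparisons: 7

The merged array is [9, 10, 13, 19, 21, 24, 25, 25], requiring 7 comparisons. The merge step runs in O(n) time where n is the total number of elements.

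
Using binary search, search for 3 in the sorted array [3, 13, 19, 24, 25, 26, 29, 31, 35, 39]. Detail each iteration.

Binary search for 3 in [3, 13, 19, 24, 25, 26, 29, 31, 35, 39]:

lo=0, hi=9, mid=4, arr[mid]=25 -> 25 > 3, search left half
lo=0, hi=3, mid=1, arr[mid]=13 -> 13 > 3, search left half
lo=0, hi=0, mid=0, arr[mid]=3 -> Found target at index 0!

Binary search finds 3 at index 0 after 3 comparisons. The search repeatedly halves the search space by comparing with the middle element.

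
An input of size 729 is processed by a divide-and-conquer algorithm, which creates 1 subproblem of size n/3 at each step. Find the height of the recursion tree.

For divide and conquer with division factor 3:

Problem sizes at each level:
Level 0: 729
Level 1: 243
Level 2: 81
Level 3: 27
Level 4: 9
Level 5: 3
Level 6: 1

The root is level 0 and the size-1 base case is level 6 (the tree spans levels 0 through 6, i.e. 7 levels counting the root), so the depth is the number of divisions: log_3(729) = 6

The recursion tree depth is log_3(729) = 6. At each level, the problem size is divided by 3, so it takes 6 divisions to reduce to a base case of size 1. The algorithm makes 1 recursive call at each level.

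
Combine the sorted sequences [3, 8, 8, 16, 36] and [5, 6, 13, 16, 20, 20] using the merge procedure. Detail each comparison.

Merging process:

Compare 3 vs 5: take 3 from left. Merged: [3]
Compare 8 vs 5: take 5 from right. Merged: [3, 5]
Compare 8 vs 6: take 6 from right. Merged: [3, 5, 6]
Compare 8 vs 13: take 8 from left. Merged: [3, 5, 6, 8]
Compare 8 vs 13: take 8 from left. Merged: [3, 5, 6, 8, 8]
Compare 16 vs 13: take 13 from right. Merged: [3, 5, 6, 8, 8, 13]
Compare 16 vs 16: take 16 from left. Merged: [3, 5, 6, 8, 8, 13, 16]
Compare 36 vs 16: take 16 from right. Merged: [3, 5, 6, 8, 8, 13, 16, 16]
Compare 36 vs 20: take 20 from right. Merged: [3, 5, 6, 8, 8, 13, 16, 16, 20]
Compare 36 vs 20: take 20 from right. Merged: [3, 5, 6, 8, 8, 13, 16, 16, 20, 20]
Append remaining from left: [36]. Merged: [3, 5, 6, 8, 8, 13, 16, 16, 20, 20, 36]

Final merged array: [3, 5, 6, 8, 8, 13, 16, 16, 20, 20, 36]
Total comparisons: 10

The merged array is [3, 5, 6, 8, 8, 13, 16, 16, 20, 20, 36], requiring 10 comparisons. The merge step runs in O(n) time where n is the total number of elements.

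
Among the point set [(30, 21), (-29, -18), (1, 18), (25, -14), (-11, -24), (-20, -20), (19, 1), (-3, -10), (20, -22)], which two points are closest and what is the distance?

Computing all pairwise distances among 9 points:

d((30, 21), (-29, -18)) = 70.7248
d((30, 21), (1, 18)) = 29.1548
d((30, 21), (25, -14)) = 35.3553
d((30, 21), (-11, -24)) = 60.8769
d((30, 21), (-20, -20)) = 64.6607
d((30, 21), (19, 1)) = 22.8254
d((30, 21), (-3, -10)) = 45.2769
d((30, 21), (20, -22)) = 44.1475
d((-29, -18), (1, 18)) = 46.8615
d((-29, -18), (25, -14)) = 54.1479
d((-29, -18), (-11, -24)) = 18.9737
d((-29, -18), (-20, -20)) = 9.2195 <-- minimum
d((-29, -18), (19, 1)) = 51.6236
d((-29, -18), (-3, -10)) = 27.2029
d((-29, -18), (20, -22)) = 49.163
d((1, 18), (25, -14)) = 40.0
d((1, 18), (-11, -24)) = 43.6807
d((1, 18), (-20, -20)) = 43.4166
d((1, 18), (19, 1)) = 24.7588
d((1, 18), (-3, -10)) = 28.2843
d((1, 18), (20, -22)) = 44.2832
d((25, -14), (-11, -24)) = 37.3631
d((25, -14), (-20, -20)) = 45.3982
d((25, -14), (19, 1)) = 16.1555
d((25, -14), (-3, -10)) = 28.2843
d((25, -14), (20, -22)) = 9.434
d((-11, -24), (-20, -20)) = 9.8489
d((-11, -24), (19, 1)) = 39.0512
d((-11, -24), (-3, -10)) = 16.1245
d((-11, -24), (20, -22)) = 31.0644
d((-20, -20), (19, 1)) = 44.2945
d((-20, -20), (-3, -10)) = 19.7231
d((-20, -20), (20, -22)) = 40.05
d((19, 1), (-3, -10)) = 24.5967
d((19, 1), (20, -22)) = 23.0217
d((-3, -10), (20, -22)) = 25.9422

Closest pair: (-29, -18) and (-20, -20) with distance 9.2195

The closest pair is (-29, -18) and (-20, -20) with Euclidean distance 9.2195. For 9 points, brute-force pairwise comparison is shown above. For large n, the divide-and-conquer algorithm (sort by x, recurse on halves, check the dividing strip) achieves O(n log n).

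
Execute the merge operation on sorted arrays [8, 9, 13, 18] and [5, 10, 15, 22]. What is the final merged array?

Merging process:

Compare 8 vs 5: take 5 from right. Merged: [5]
Compare 8 vs 10: take 8 from left. Merged: [5, 8]
Compare 9 vs 10: take 9 from left. Merged: [5, 8, 9]
Compare 13 vs 10: take 10 from right. Merged: [5, 8, 9, 10]
Compare 13 vs 15: take 13 from left. Merged: [5, 8, 9, 10, 13]
Compare 18 vs 15: take 15 from right. Merged: [5, 8, 9, 10, 13, 15]
Compare 18 vs 22: take 18 from left. Merged: [5, 8, 9, 10, 13, 15, 18]
Append remaining from right: [22]. Merged: [5, 8, 9, 10, 13, 15, 18, 22]

Final merged array: [5, 8, 9, 10, 13, 15, 18, 22]
Total comparisons: 7

The merged array is [5, 8, 9, 10, 13, 15, 18, 22], requiring 7 comparisons. The merge step runs in O(n) time where n is the total number of elements.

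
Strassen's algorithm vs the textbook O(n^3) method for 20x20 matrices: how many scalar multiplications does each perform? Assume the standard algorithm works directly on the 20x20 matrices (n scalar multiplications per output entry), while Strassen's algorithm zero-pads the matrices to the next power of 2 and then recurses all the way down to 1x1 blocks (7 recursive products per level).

Matrix multiplication for 20x20 matrices:

Strassen's algorithm requires power-of-2 dimensions. Pad 20x20 to 32x32 (next power of 2).

Standard algorithm: 20^3 = 8000 multiplications
Strassen's algorithm: 7^(log2(32)) = 7^5 = 16807 multiplications
Difference: 8000 - 16807 = -8807 (Strassen uses MORE here due to padding overhead — for small or just-over-power-of-2 n, padding can outweigh the per-level savings)

Standard: 8000 multiplications (20^3). Strassen: 16807 multiplications (7^5, after padding to 32x32). Strassen reduces 8 recursive multiplications to 7 at each level.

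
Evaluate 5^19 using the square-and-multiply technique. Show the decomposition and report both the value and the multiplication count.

Computing 5^19 by squaring (build up from 5^1; each line after the first costs one multiplication):

5^1 = 5
5^2 = (5^1)^2 = 5^2 = 25
5^4 = (5^2)^2 = 25^2 = 625
5^8 = (5^4)^2 = 625^2 = 390625
5^9 = 5 * 5^8 = 5 * 390625 = 1953125
5^18 = (5^9)^2 = 1953125^2 = 3814697265625
5^19 = 5 * 5^18 = 5 * 3814697265625 = 19073486328125

Result: 19073486328125
Multiplications needed: 6 (6 lines after 5^1)

5^19 = 19073486328125. Using exponentiation by squaring, this requires 6 multiplications. The key idea: if the exponent is even, square the half-power; if odd, multiply by the base once.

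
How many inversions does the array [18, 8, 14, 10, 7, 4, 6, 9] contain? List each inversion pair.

Finding inversions in [18, 8, 14, 10, 7, 4, 6, 9]:

(0, 1): arr[0]=18 > arr[1]=8
(0, 2): arr[0]=18 > arr[2]=14
(0, 3): arr[0]=18 > arr[3]=10
(0, 4): arr[0]=18 > arr[4]=7
(0, 5): arr[0]=18 > arr[5]=4
(0, 6): arr[0]=18 > arr[6]=6
(0, 7): arr[0]=18 > arr[7]=9
(1, 4): arr[1]=8 > arr[4]=7
(1, 5): arr[1]=8 > arr[5]=4
(1, 6): arr[1]=8 > arr[6]=6
(2, 3): arr[2]=14 > arr[3]=10
(2, 4): arr[2]=14 > arr[4]=7
(2, 5): arr[2]=14 > arr[5]=4
(2, 6): arr[2]=14 > arr[6]=6
(2, 7): arr[2]=14 > arr[7]=9
(3, 4): arr[3]=10 > arr[4]=7
(3, 5): arr[3]=10 > arr[5]=4
(3, 6): arr[3]=10 > arr[6]=6
(3, 7): arr[3]=10 > arr[7]=9
(4, 5): arr[4]=7 > arr[5]=4
(4, 6): arr[4]=7 > arr[6]=6

Total inversions: 21

The array has 21 inversion(s): (0,1), (0,2), (0,3), (0,4), (0,5), (0,6), (0,7), (1,4), (1,5), (1,6), (2,3), (2,4), (2,5), (2,6), (2,7), (3,4), (3,5), (3,6), (3,7), (4,5), (4,6). Each pair (i,j) satisfies i < j and arr[i] > arr[j].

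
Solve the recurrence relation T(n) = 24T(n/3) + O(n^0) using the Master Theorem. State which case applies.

Master Theorem for T(n) = 24T(n/3) + O(n^0):

a = 24, b = 3, c = 0
log_b(a) = log_3(24) = 2.8928

Case 1: c = 0 < log_3(24) = 2.8928
T(n) = O(n^(log_3 24))

For T(n) = 24T(n/3) + O(n^0): log_3(24) = 2.8928. This is Case 1 of the Master Theorem (c < log_b(a), work dominated by leaves), giving O(n^(log_3 24)).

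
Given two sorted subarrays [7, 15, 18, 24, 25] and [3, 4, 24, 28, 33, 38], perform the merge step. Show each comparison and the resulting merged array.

Merging process:

Compare 7 vs 3: take 3 from right. Merged: [3]
Compare 7 vs 4: take 4 from right. Merged: [3, 4]
Compare 7 vs 24: take 7 from left. Merged: [3, 4, 7]
Compare 15 vs 24: take 15 from left. Merged: [3, 4, 7, 15]
Compare 18 vs 24: take 18 from left. Merged: [3, 4, 7, 15, 18]
Compare 24 vs 24: take 24 from left. Merged: [3, 4, 7, 15, 18, 24]
Compare 25 vs 24: take 24 from right. Merged: [3, 4, 7, 15, 18, 24, 24]
Compare 25 vs 28: take 25 from left. Merged: [3, 4, 7, 15, 18, 24, 24, 25]
Append remaining from right: [28, 33, 38]. Merged: [3, 4, 7, 15, 18, 24, 24, 25, 28, 33, 38]

Final merged array: [3, 4, 7, 15, 18, 24, 24, 25, 28, 33, 38]
Total comparisons: 8

The merged array is [3, 4, 7, 15, 18, 24, 24, 25, 28, 33, 38], requiring 8 comparisons. The merge step runs in O(n) time where n is the total number of elements.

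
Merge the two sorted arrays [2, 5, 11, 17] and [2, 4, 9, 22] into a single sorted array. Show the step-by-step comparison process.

Merging process:

Compare 2 vs 2: take 2 from left. Merged: [2]
Compare 5 vs 2: take 2 from right. Merged: [2, 2]
Compare 5 vs 4: take 4 from right. Merged: [2, 2, 4]
Compare 5 vs 9: take 5 from left. Merged: [2, 2, 4, 5]
Compare 11 vs 9: take 9 from right. Merged: [2, 2, 4, 5, 9]
Compare 11 vs 22: take 11 from left. Merged: [2, 2, 4, 5, 9, 11]
Compare 17 vs 22: take 17 from left. Merged: [2, 2, 4, 5, 9, 11, 17]
Append remaining from right: [22]. Merged: [2, 2, 4, 5, 9, 11, 17, 22]

Final merged array: [2, 2, 4, 5, 9, 11, 17, 22]
Total comparisons: 7

The merged array is [2, 2, 4, 5, 9, 11, 17, 22], requiring 7 comparisons. The merge step runs in O(n) time where n is the total number of elements.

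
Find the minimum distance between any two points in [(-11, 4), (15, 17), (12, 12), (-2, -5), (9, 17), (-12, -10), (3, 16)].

Computing all pairwise distances among 7 points:

d((-11, 4), (15, 17)) = 29.0689
d((-11, 4), (12, 12)) = 24.3516
d((-11, 4), (-2, -5)) = 12.7279
d((-11, 4), (9, 17)) = 23.8537
d((-11, 4), (-12, -10)) = 14.0357
d((-11, 4), (3, 16)) = 18.4391
d((15, 17), (12, 12)) = 5.831 <-- minimum
d((15, 17), (-2, -5)) = 27.8029
d((15, 17), (9, 17)) = 6.0
d((15, 17), (-12, -10)) = 38.1838
d((15, 17), (3, 16)) = 12.0416
d((12, 12), (-2, -5)) = 22.0227
d((12, 12), (9, 17)) = 5.831 <-- minimum
d((12, 12), (-12, -10)) = 32.5576
d((12, 12), (3, 16)) = 9.8489
d((-2, -5), (9, 17)) = 24.5967
d((-2, -5), (-12, -10)) = 11.1803
d((-2, -5), (3, 16)) = 21.587
d((9, 17), (-12, -10)) = 34.2053
d((9, 17), (3, 16)) = 6.0828
d((-12, -10), (3, 16)) = 30.0167

Minimum distance: 5.831 (tie among 2 pairs: (15, 17) and (12, 12); (12, 12) and (9, 17))

The minimum Euclidean distance is 5.831. There is a tie: 2 pairs achieve this minimum — (15, 17) and (12, 12); (12, 12) and (9, 17). Any of these is a valid closest pair. For 7 points, brute-force pairwise comparison is shown above. For large n, the divide-and-conquer algorithm (sort by x, recurse on halves, check the dividing strip) achieves O(n log n).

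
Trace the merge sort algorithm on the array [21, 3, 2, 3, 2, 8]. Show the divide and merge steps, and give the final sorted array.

Merge sort trace:

Split: [21, 3, 2, 3, 2, 8] -> [21, 3, 2] and [3, 2, 8]
  Split: [21, 3, 2] -> [21] and [3, 2]
    Split: [3, 2] -> [3] and [2]
    Merge: [3] + [2] -> [2, 3]
  Merge: [21] + [2, 3] -> [2, 3, 21]
  Split: [3, 2, 8] -> [3] and [2, 8]
    Split: [2, 8] -> [2] and [8]
    Merge: [2] + [8] -> [2, 8]
  Merge: [3] + [2, 8] -> [2, 3, 8]
Merge: [2, 3, 21] + [2, 3, 8] -> [2, 2, 3, 3, 8, 21]

Final sorted array: [2, 2, 3, 3, 8, 21]

The merge sort proceeds by recursively splitting the array and merging sorted halves.
After all merges, the sorted array is [2, 2, 3, 3, 8, 21].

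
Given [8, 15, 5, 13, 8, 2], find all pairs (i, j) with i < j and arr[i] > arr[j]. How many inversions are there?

Finding inversions in [8, 15, 5, 13, 8, 2]:

(0, 2): arr[0]=8 > arr[2]=5
(0, 5): arr[0]=8 > arr[5]=2
(1, 2): arr[1]=15 > arr[2]=5
(1, 3): arr[1]=15 > arr[3]=13
(1, 4): arr[1]=15 > arr[4]=8
(1, 5): arr[1]=15 > arr[5]=2
(2, 5): arr[2]=5 > arr[5]=2
(3, 4): arr[3]=13 > arr[4]=8
(3, 5): arr[3]=13 > arr[5]=2
(4, 5): arr[4]=8 > arr[5]=2

Total inversions: 10

The array has 10 inversion(s): (0,2), (0,5), (1,2), (1,3), (1,4), (1,5), (2,5), (3,4), (3,5), (4,5). Each pair (i,j) satisfies i < j and arr[i] > arr[j].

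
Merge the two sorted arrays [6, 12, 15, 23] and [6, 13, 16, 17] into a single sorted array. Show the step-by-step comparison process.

Merging process:

Compare 6 vs 6: take 6 from left. Merged: [6]
Compare 12 vs 6: take 6 from right. Merged: [6, 6]
Compare 12 vs 13: take 12 from left. Merged: [6, 6, 12]
Compare 15 vs 13: take 13 from right. Merged: [6, 6, 12, 13]
Compare 15 vs 16: take 15 from left. Merged: [6, 6, 12, 13, 15]
Compare 23 vs 16: take 16 from right. Merged: [6, 6, 12, 13, 15, 16]
Compare 23 vs 17: take 17 from right. Merged: [6, 6, 12, 13, 15, 16, 17]
Append remaining from left: [23]. Merged: [6, 6, 12, 13, 15, 16, 17, 23]

Final merged array: [6, 6, 12, 13, 15, 16, 17, 23]
Total comparisons: 7

The merged array is [6, 6, 12, 13, 15, 16, 17, 23], requiring 7 comparisons. The merge step runs in O(n) time where n is the total number of elements.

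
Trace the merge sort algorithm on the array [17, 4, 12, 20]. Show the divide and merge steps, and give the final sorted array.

Merge sort trace:

Split: [17, 4, 12, 20] -> [17, 4] and [12, 20]
  Split: [17, 4] -> [17] and [4]
  Merge: [17] + [4] -> [4, 17]
  Split: [12, 20] -> [12] and [20]
  Merge: [12] + [20] -> [12, 20]
Merge: [4, 17] + [12, 20] -> [4, 12, 17, 20]

Final sorted array: [4, 12, 17, 20]

The merge sort proceeds by recursively splitting the array and merging sorted halves.
After all merges, the sorted array is [4, 12, 17, 20].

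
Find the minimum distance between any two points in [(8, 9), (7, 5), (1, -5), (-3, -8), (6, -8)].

Computing all pairwise distances among 5 points:

d((8, 9), (7, 5)) = 4.1231 <-- minimum
d((8, 9), (1, -5)) = 15.6525
d((8, 9), (-3, -8)) = 20.2485
d((8, 9), (6, -8)) = 17.1172
d((7, 5), (1, -5)) = 11.6619
d((7, 5), (-3, -8)) = 16.4012
d((7, 5), (6, -8)) = 13.0384
d((1, -5), (-3, -8)) = 5.0
d((1, -5), (6, -8)) = 5.831
d((-3, -8), (6, -8)) = 9.0

Closest pair: (8, 9) and (7, 5) with distance 4.1231

The closest pair is (8, 9) and (7, 5) with Euclidean distance 4.1231. For 5 points, brute-force pairwise comparison is shown above. For large n, the divide-and-conquer algorithm (sort by x, recurse on halves, check the dividing strip) achieves O(n log n).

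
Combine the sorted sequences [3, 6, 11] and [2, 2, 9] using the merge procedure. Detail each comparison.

Merging process:

Compare 3 vs 2: take 2 from right. Merged: [2]
Compare 3 vs 2: take 2 from right. Merged: [2, 2]
Compare 3 vs 9: take 3 from left. Merged: [2, 2, 3]
Compare 6 vs 9: take 6 from left. Merged: [2, 2, 3, 6]
Compare 11 vs 9: take 9 from right. Merged: [2, 2, 3, 6, 9]
Append remaining from left: [11]. Merged: [2, 2, 3, 6, 9, 11]

Final merged array: [2, 2, 3, 6, 9, 11]
Total comparisons: 5

The merged array is [2, 2, 3, 6, 9, 11], requiring 5 comparisons. The merge step runs in O(n) time where n is the total number of elements.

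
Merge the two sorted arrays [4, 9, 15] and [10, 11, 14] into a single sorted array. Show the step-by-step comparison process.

Merging process:

Compare 4 vs 10: take 4 from left. Merged: [4]
Compare 9 vs 10: take 9 from left. Merged: [4, 9]
Compare 15 vs 10: take 10 from right. Merged: [4, 9, 10]
Compare 15 vs 11: take 11 from right. Merged: [4, 9, 10, 11]
Compare 15 vs 14: take 14 from right. Merged: [4, 9, 10, 11, 14]
Append remaining from left: [15]. Merged: [4, 9, 10, 11, 14, 15]

Final merged array: [4, 9, 10, 11, 14, 15]
Total comparisons: 5

The merged array is [4, 9, 10, 11, 14, 15], requiring 5 comparisons. The merge step runs in O(n) time where n is the total number of elements.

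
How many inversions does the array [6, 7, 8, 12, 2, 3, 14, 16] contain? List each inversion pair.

Finding inversions in [6, 7, 8, 12, 2, 3, 14, 16]:

(0, 4): arr[0]=6 > arr[4]=2
(0, 5): arr[0]=6 > arr[5]=3
(1, 4): arr[1]=7 > arr[4]=2
(1, 5): arr[1]=7 > arr[5]=3
(2, 4): arr[2]=8 > arr[4]=2
(2, 5): arr[2]=8 > arr[5]=3
(3, 4): arr[3]=12 > arr[4]=2
(3, 5): arr[3]=12 > arr[5]=3

Total inversions: 8

The array has 8 inversion(s): (0,4), (0,5), (1,4), (1,5), (2,4), (2,5), (3,4), (3,5). Each pair (i,j) satisfies i < j and arr[i] > arr[j].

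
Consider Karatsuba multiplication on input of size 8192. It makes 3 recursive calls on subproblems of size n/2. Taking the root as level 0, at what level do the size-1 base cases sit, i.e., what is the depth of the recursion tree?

For divide and conquer with division factor 2:

Problem sizes at each level:
Level 0: 8192
Level 1: 4096
Level 2: 2048
Level 3: 1024
Level 4: 512
Level 5: 256
Level 6: 128
Level 7: 64
Level 8: 32
Level 9: 16
Level 10: 8
Level 11: 4
Level 12: 2
Level 13: 1

The root is level 0 and the size-1 base case is level 13 (the tree spans levels 0 through 13, i.e. 14 levels counting the root), so the depth is the number of divisions: log_2(8192) = 13

The recursion tree depth is log_2(8192) = 13. At each level, the problem size is divided by 2, so it takes 13 divisions to reduce to a base case of size 1. The algorithm makes 3 recursive calls at each level.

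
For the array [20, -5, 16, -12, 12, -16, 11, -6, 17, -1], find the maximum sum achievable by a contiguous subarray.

Using Kadane's algorithm on [20, -5, 16, -12, 12, -16, 11, -6, 17, -1]:

Scanning through the array:
Position 1 (value -5): max_ending_here = 15, max_so_far = 20
Position 2 (value 16): max_ending_here = 31, max_so_far = 31
Position 3 (value -12): max_ending_here = 19, max_so_far = 31
Position 4 (value 12): max_ending_here = 31, max_so_far = 31
Position 5 (value -16): max_ending_here = 15, max_so_far = 31
Position 6 (value 11): max_ending_here = 26, max_so_far = 31
Position 7 (value -6): max_ending_here = 20, max_so_far = 31
Position 8 (value 17): max_ending_here = 37, max_so_far = 37
Position 9 (value -1): max_ending_here = 36, max_so_far = 37

Maximum subarray: [20, -5, 16, -12, 12, -16, 11, -6, 17]
Maximum sum: 37

The maximum subarray is [20, -5, 16, -12, 12, -16, 11, -6, 17] with sum 37. This subarray runs from index 0 to index 8.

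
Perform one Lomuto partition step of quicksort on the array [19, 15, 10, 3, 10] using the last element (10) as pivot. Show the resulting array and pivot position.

Lomuto partition with pivot = 10:

Initial array: [19, 15, 10, 3, 10]

arr[0]=19 > 10: no swap
arr[1]=15 > 10: no swap
arr[2]=10 <= 10: swap with position 0, array becomes [10, 15, 19, 3, 10]
arr[3]=3 <= 10: swap with position 1, array becomes [10, 3, 19, 15, 10]

Place pivot at position 2: [10, 3, 10, 15, 19]
Pivot position: 2

After partitioning with pivot 10, the array becomes [10, 3, 10, 15, 19]. The pivot is placed at index 2. All elements to the left of the pivot are <= 10, and all elements to the right are > 10.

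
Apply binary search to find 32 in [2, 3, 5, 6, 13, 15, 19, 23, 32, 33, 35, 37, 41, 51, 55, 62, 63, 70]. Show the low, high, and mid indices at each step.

Binary search for 32 in [2, 3, 5, 6, 13, 15, 19, 23, 32, 33, 35, 37, 41, 51, 55, 62, 63, 70]:

lo=0, hi=17, mid=8, arr[mid]=32 -> Found target at index 8!

Binary search finds 32 at index 8 after 1 comparisons. The search repeatedly halves the search space by comparing with the middle element.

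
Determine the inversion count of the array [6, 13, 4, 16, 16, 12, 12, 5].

Finding inversions in [6, 13, 4, 16, 16, 12, 12, 5]:

(0, 2): arr[0]=6 > arr[2]=4
(0, 7): arr[0]=6 > arr[7]=5
(1, 2): arr[1]=13 > arr[2]=4
(1, 5): arr[1]=13 > arr[5]=12
(1, 6): arr[1]=13 > arr[6]=12
(1, 7): arr[1]=13 > arr[7]=5
(3, 5): arr[3]=16 > arr[5]=12
(3, 6): arr[3]=16 > arr[6]=12
(3, 7): arr[3]=16 > arr[7]=5
(4, 5): arr[4]=16 > arr[5]=12
(4, 6): arr[4]=16 > arr[6]=12
(4, 7): arr[4]=16 > arr[7]=5
(5, 7): arr[5]=12 > arr[7]=5
(6, 7): arr[6]=12 > arr[7]=5

Total inversions: 14

The array has 14 inversion(s): (0,2), (0,7), (1,2), (1,5), (1,6), (1,7), (3,5), (3,6), (3,7), (4,5), (4,6), (4,7), (5,7), (6,7). Each pair (i,j) satisfies i < j and arr[i] > arr[j].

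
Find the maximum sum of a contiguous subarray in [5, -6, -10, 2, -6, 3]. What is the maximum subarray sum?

Using Kadane's algorithm on [5, -6, -10, 2, -6, 3]:

Scanning through the array:
Position 1 (value -6): max_ending_here = -1, max_so_far = 5
Position 2 (value -10): max_ending_here = -10, max_so_far = 5
Position 3 (value 2): max_ending_here = 2, max_so_far = 5
Position 4 (value -6): max_ending_here = -4, max_so_far = 5
Position 5 (value 3): max_ending_here = 3, max_so_far = 5

Maximum subarray: [5]
Maximum sum: 5

The maximum subarray is [5] with sum 5. This subarray runs from index 0 to index 0.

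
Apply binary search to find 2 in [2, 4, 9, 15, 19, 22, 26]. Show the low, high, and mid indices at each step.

Binary search for 2 in [2, 4, 9, 15, 19, 22, 26]:

lo=0, hi=6, mid=3, arr[mid]=15 -> 15 > 2, search left half
lo=0, hi=2, mid=1, arr[mid]=4 -> 4 > 2, search left half
lo=0, hi=0, mid=0, arr[mid]=2 -> Found target at index 0!

Binary search finds 2 at index 0 after 3 comparisons. The search repeatedly halves the search space by comparing with the middle element.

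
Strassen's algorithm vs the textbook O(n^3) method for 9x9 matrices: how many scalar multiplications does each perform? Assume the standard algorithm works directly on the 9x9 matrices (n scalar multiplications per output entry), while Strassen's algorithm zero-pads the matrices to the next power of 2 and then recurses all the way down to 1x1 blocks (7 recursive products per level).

Matrix multiplication for 9x9 matrices:

Strassen's algorithm requires power-of-2 dimensions. Pad 9x9 to 16x16 (next power of 2).

Standard algorithm: 9^3 = 729 multiplications
Strassen's algorithm: 7^(log2(16)) = 7^4 = 2401 multiplications
Difference: 729 - 2401 = -1672 (Strassen uses MORE here due to padding overhead — for small or just-over-power-of-2 n, padding can outweigh the per-level savings)

Standard: 729 multiplications (9^3). Strassen: 2401 multiplications (7^4, after padding to 16x16). Strassen reduces 8 recursive multiplications to 7 at each level.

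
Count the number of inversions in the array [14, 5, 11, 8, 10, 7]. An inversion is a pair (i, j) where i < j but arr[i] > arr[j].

Finding inversions in [14, 5, 11, 8, 10, 7]:

(0, 1): arr[0]=14 > arr[1]=5
(0, 2): arr[0]=14 > arr[2]=11
(0, 3): arr[0]=14 > arr[3]=8
(0, 4): arr[0]=14 > arr[4]=10
(0, 5): arr[0]=14 > arr[5]=7
(2, 3): arr[2]=11 > arr[3]=8
(2, 4): arr[2]=11 > arr[4]=10
(2, 5): arr[2]=11 > arr[5]=7
(3, 5): arr[3]=8 > arr[5]=7
(4, 5): arr[4]=10 > arr[5]=7

Total inversions: 10

The array has 10 inversion(s): (0,1), (0,2), (0,3), (0,4), (0,5), (2,3), (2,4), (2,5), (3,5), (4,5). Each pair (i,j) satisfies i < j and arr[i] > arr[j].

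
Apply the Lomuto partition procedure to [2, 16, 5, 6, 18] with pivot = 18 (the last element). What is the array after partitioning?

Lomuto partition with pivot = 18:

Initial array: [2, 16, 5, 6, 18]

arr[0]=2 <= 18: swap with position 0, array becomes [2, 16, 5, 6, 18]
arr[1]=16 <= 18: swap with position 1, array becomes [2, 16, 5, 6, 18]
arr[2]=5 <= 18: swap with position 2, array becomes [2, 16, 5, 6, 18]
arr[3]=6 <= 18: swap with position 3, array becomes [2, 16, 5, 6, 18]

Place pivot at position 4: [2, 16, 5, 6, 18]
Pivot position: 4

After partitioning with pivot 18, the array becomes [2, 16, 5, 6, 18]. The pivot is placed at index 4. All elements to the left of the pivot are <= 18, and all elements to the right are > 18.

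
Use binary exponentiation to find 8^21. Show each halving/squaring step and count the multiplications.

Computing 8^21 by squaring (build up from 8^1; each line after the first costs one multiplication):

8^1 = 8
8^2 = (8^1)^2 = 8^2 = 64
8^4 = (8^2)^2 = 64^2 = 4096
8^5 = 8 * 8^4 = 8 * 4096 = 32768
8^10 = (8^5)^2 = 32768^2 = 1073741824
8^20 = (8^10)^2 = 1073741824^2 = 1152921504606846976
8^21 = 8 * 8^20 = 8 * 1152921504606846976 = 9223372036854775808

Result: 9223372036854775808
Multiplications needed: 6 (6 lines after 8^1)

8^21 = 9223372036854775808. Using exponentiation by squaring, this requires 6 multiplications. The key idea: if the exponent is even, square the half-power; if odd, multiply by the base once.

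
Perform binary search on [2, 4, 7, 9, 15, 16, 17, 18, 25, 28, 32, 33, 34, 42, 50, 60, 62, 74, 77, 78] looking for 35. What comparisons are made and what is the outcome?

Binary search for 35 in [2, 4, 7, 9, 15, 16, 17, 18, 25, 28, 32, 33, 34, 42, 50, 60, 62, 74, 77, 78]:

lo=0, hi=19, mid=9, arr[mid]=28 -> 28 < 35, search right half
lo=10, hi=19, mid=14, arr[mid]=50 -> 50 > 35, search left half
lo=10, hi=13, mid=11, arr[mid]=33 -> 33 < 35, search right half
lo=12, hi=13, mid=12, arr[mid]=34 -> 34 < 35, search right half
lo=13, hi=13, mid=13, arr[mid]=42 -> 42 > 35, search left half
lo=13 > hi=12, target 35 not found

Binary search determines that 35 is not in the array after 5 comparisons. The search space was exhausted without finding the target.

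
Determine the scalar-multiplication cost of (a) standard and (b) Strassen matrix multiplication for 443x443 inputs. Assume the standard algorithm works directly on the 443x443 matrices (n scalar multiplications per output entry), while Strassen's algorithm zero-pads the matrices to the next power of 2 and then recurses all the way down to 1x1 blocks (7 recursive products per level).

Matrix multiplication for 443x443 matrices:

Strassen's algorithm requires power-of-2 dimensions. Pad 443x443 to 512x512 (next power of 2).

Standard algorithm: 443^3 = 86938307 multiplications
Strassen's algorithm: 7^(log2(512)) = 7^9 = 40353607 multiplications
Savings: 86938307 - 40353607 = 46584700 multiplications

Standard: 86938307 multiplications (443^3). Strassen: 40353607 multiplications (7^9, after padding to 512x512). Strassen reduces 8 recursive multiplications to 7 at each level.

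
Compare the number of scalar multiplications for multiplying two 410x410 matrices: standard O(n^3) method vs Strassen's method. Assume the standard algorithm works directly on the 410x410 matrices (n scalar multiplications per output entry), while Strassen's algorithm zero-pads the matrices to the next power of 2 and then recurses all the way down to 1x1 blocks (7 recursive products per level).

Matrix multiplication for 410x410 matrices:

Strassen's algorithm requires power-of-2 dimensions. Pad 410x410 to 512x512 (next power of 2).

Standard algorithm: 410^3 = 68921000 multiplications
Strassen's algorithm: 7^(log2(512)) = 7^9 = 40353607 multiplications
Savings: 68921000 - 40353607 = 28567393 multiplications

Standard: 68921000 multiplications (410^3). Strassen: 40353607 multiplications (7^9, after padding to 512x512). Strassen reduces 8 recursive multiplications to 7 at each level.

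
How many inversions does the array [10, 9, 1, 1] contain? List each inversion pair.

Finding inversions in [10, 9, 1, 1]:

(0, 1): arr[0]=10 > arr[1]=9
(0, 2): arr[0]=10 > arr[2]=1
(0, 3): arr[0]=10 > arr[3]=1
(1, 2): arr[1]=9 > arr[2]=1
(1, 3): arr[1]=9 > arr[3]=1

Total inversions: 5

The array has 5 inversion(s): (0,1), (0,2), (0,3), (1,2), (1,3). Each pair (i,j) satisfies i < j and arr[i] > arr[j].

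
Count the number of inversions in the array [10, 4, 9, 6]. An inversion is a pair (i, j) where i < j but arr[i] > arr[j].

Finding inversions in [10, 4, 9, 6]:

(0, 1): arr[0]=10 > arr[1]=4
(0, 2): arr[0]=10 > arr[2]=9
(0, 3): arr[0]=10 > arr[3]=6
(2, 3): arr[2]=9 > arr[3]=6

Total inversions: 4

The array has 4 inversion(s): (0,1), (0,2), (0,3), (2,3). Each pair (i,j) satisfies i < j and arr[i] > arr[j].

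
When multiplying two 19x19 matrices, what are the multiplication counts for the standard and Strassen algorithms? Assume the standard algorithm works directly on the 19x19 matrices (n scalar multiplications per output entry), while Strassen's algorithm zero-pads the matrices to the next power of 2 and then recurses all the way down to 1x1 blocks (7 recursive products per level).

Matrix multiplication for 19x19 matrices:

Strassen's algorithm requires power-of-2 dimensions. Pad 19x19 to 32x32 (next power of 2).

Standard algorithm: 19^3 = 6859 multiplications
Strassen's algorithm: 7^(log2(32)) = 7^5 = 16807 multiplications
Difference: 6859 - 16807 = -9948 (Strassen uses MORE here due to padding overhead — for small or just-over-power-of-2 n, padding can outweigh the per-level savings)

Standard: 6859 multiplications (19^3). Strassen: 16807 multiplications (7^5, after padding to 32x32). Strassen reduces 8 recursive multiplications to 7 at each level.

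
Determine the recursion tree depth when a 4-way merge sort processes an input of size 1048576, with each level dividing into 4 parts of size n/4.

For divide and conquer with division factor 4:

Problem sizes at each level:
Level 0: 1048576
Level 1: 262144
Level 2: 65536
Level 3: 16384
Level 4: 4096
Level 5: 1024
Level 6: 256
Level 7: 64
Level 8: 16
Level 9: 4
Level 10: 1

The root is level 0 and the size-1 base case is level 10 (the tree spans levels 0 through 10, i.e. 11 levels counting the root), so the depth is the number of divisions: log_4(1048576) = 10

The recursion tree depth is log_4(1048576) = 10. At each level, the problem size is divided by 4, so it takes 10 divisions to reduce to a base case of size 1. The algorithm makes 4 recursive calls at each level.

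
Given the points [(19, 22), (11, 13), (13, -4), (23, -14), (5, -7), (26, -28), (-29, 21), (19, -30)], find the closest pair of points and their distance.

Computing all pairwise distances among 8 points:

d((19, 22), (11, 13)) = 12.0416
d((19, 22), (13, -4)) = 26.6833
d((19, 22), (23, -14)) = 36.2215
d((19, 22), (5, -7)) = 32.2025
d((19, 22), (26, -28)) = 50.4876
d((19, 22), (-29, 21)) = 48.0104
d((19, 22), (19, -30)) = 52.0
d((11, 13), (13, -4)) = 17.1172
d((11, 13), (23, -14)) = 29.5466
d((11, 13), (5, -7)) = 20.8806
d((11, 13), (26, -28)) = 43.6578
d((11, 13), (-29, 21)) = 40.7922
d((11, 13), (19, -30)) = 43.7379
d((13, -4), (23, -14)) = 14.1421
d((13, -4), (5, -7)) = 8.544
d((13, -4), (26, -28)) = 27.2947
d((13, -4), (-29, 21)) = 48.8774
d((13, -4), (19, -30)) = 26.6833
d((23, -14), (5, -7)) = 19.3132
d((23, -14), (26, -28)) = 14.3178
d((23, -14), (-29, 21)) = 62.6817
d((23, -14), (19, -30)) = 16.4924
d((5, -7), (26, -28)) = 29.6985
d((5, -7), (-29, 21)) = 44.0454
d((5, -7), (19, -30)) = 26.9258
d((26, -28), (-29, 21)) = 73.6614
d((26, -28), (19, -30)) = 7.2801 <-- minimum
d((-29, 21), (19, -30)) = 70.0357

Closest pair: (26, -28) and (19, -30) with distance 7.2801

The closest pair is (26, -28) and (19, -30) with Euclidean distance 7.2801. For 8 points, brute-force pairwise comparison is shown above. For large n, the divide-and-conquer algorithm (sort by x, recurse on halves, check the dividing strip) achieves O(n log n).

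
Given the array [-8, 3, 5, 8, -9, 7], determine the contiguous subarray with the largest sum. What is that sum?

Using Kadane's algorithm on [-8, 3, 5, 8, -9, 7]:

Scanning through the array:
Position 1 (value 3): max_ending_here = 3, max_so_far = 3
Position 2 (value 5): max_ending_here = 8, max_so_far = 8
Position 3 (value 8): max_ending_here = 16, max_so_far = 16
Position 4 (value -9): max_ending_here = 7, max_so_far = 16
Position 5 (value 7): max_ending_here = 14, max_so_far = 16

Maximum subarray: [3, 5, 8]
Maximum sum: 16

The maximum subarray is [3, 5, 8] with sum 16. This subarray runs from index 1 to index 3.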